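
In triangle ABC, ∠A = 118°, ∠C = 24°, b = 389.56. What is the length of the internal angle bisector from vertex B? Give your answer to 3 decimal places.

The third angle is ∠B = 180° − ∠C − ∠A = 38.00°.
Law of sines: a = b·sin A/sin B ≈ 558.69.
Law of sines: c = b·sin C/sin B ≈ 257.36.
The bisector from B has length 2·c·a·cos(∠B/2)/(c+a) ≈ 333.19.

t_B ≈ 333.194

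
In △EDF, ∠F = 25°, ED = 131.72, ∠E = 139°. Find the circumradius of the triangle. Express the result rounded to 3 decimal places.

R ≈ 155.838

The third angle is ∠D = 180° − ∠F − ∠E = 16.00°.
Law of sines: DF = ED·sin E/sin F ≈ 204.48.
Law of sines: FE = ED·sin D/sin F ≈ 85.91.
Circumradius = ED/(2 sin F) ≈ 155.84.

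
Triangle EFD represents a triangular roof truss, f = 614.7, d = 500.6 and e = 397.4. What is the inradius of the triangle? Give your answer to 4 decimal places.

r ≈ 131.1208

Semiperimeter s = (397.4 + 614.7 + 500.6)/2 = 756.35.
Heron's formula: area = √(756.35·358.95·141.65·255.75) ≈ 99173.
Inradius = area/s = 99173/756.35 ≈ 131.12.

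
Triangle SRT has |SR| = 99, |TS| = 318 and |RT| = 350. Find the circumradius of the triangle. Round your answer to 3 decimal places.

178.034

By the law of cosines, cos S = (|TS|² + |SR|² − |RT|²) / (2·|TS|·|SR|) ≈ -0.18384, so ∠S ≈ 100.59°.
Circumradius = |RT|/(2 sin S) ≈ 178.03.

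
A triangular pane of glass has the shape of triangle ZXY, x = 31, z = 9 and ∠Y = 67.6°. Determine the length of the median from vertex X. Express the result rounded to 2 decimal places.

m_X ≈ 14.66

By the law of cosines, y² = z² + x² − 2·z·x·cos Y = 829.36, so y ≈ 28.799.
Median from X: ½√(2·y² + 2·z² − x²) ≈ 14.661.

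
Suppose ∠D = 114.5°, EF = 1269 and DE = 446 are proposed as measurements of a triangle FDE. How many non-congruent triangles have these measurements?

1

DE·sin D = 446·sin(114.5°) ≈ 405.8.
Since ∠D is not acute, a triangle exists only if EF > DE; here EF > DE, so there is exactly one triangle.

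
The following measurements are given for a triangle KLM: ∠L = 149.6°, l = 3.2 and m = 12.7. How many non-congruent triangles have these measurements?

0

m·sin L = 12.7·sin(149.6°) ≈ 6.427.
Since ∠L is not acute, a triangle exists only if l > m; here l ≤ m, so there is no triangle.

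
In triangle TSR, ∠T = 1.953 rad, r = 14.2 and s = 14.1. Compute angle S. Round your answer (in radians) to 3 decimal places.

By the law of cosines, t² = s² + r² − 2·s·r·cos T = 549.8, so t ≈ 23.448.
Law of cosines again: cos S = (r² + t² − s²)/(2·r·t) ≈ 0.82988, so ∠S ≈ 0.592 rad.

∠S ≈ 0.592 rad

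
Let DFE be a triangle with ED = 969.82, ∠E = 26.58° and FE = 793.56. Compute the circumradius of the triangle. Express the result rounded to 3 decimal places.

By the law of cosines, DF² = FE² + ED² − 2·FE·ED·cos E = 1.9375e+05, so DF ≈ 440.17.
Area = ½·FE·ED·sin E ≈ 1.7218e+05.
Circumradius = DF/(2 sin E) ≈ 491.87.

491.865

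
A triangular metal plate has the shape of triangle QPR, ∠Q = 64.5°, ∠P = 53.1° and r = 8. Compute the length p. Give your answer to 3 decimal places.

The third angle is ∠R = 180° − ∠Q − ∠P = 62.40°.
Law of sines: p = r·sin P/sin R ≈ 7.219.

7.219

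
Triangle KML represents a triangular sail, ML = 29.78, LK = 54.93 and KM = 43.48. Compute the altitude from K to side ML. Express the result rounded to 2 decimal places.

h_K ≈ 43.29

Semiperimeter s = (29.78 + 54.93 + 43.48)/2 = 64.095.
Heron's formula: area = √(64.095·34.315·9.165·20.615) ≈ 644.63.
The altitude from K has length 2·area/ML ≈ 43.293.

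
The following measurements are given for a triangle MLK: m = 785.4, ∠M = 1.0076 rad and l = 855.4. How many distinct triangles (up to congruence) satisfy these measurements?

2

l·sin M = 855.4·sin(1.0076 rad) ≈ 723.3.
Since l sin M < m < l (723.3 < 785.4 < 855.4), two triangles exist.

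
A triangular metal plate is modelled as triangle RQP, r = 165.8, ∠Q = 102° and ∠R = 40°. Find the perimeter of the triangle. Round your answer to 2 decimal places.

perimeter ≈ 576.91

The third angle is ∠P = 180° − ∠R − ∠Q = 38.00°.
Law of sines: q = r·sin Q/sin R ≈ 252.3.
Law of sines: p = r·sin P/sin R ≈ 158.8.
Semiperimeter s = (165.8+252.3+158.8)/2 = 288.45.
Perimeter = 165.8 + 252.3 + 158.8 = 576.91.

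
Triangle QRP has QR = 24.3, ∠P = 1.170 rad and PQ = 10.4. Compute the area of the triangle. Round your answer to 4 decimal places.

Law of sines: sin R = PQ·sin P/QR ≈ 0.39407.
Since QR ≥ PQ, only the acute value applies: ∠R ≈ 0.405 rad.
Then ∠Q = π − ∠P − ∠R ≈ 1.567 rad.
Law of sines gives RP = QR·sin Q/sin P ≈ 26.391.
Area = ½·QR·PQ·sin Q ≈ 126.36.

126.3589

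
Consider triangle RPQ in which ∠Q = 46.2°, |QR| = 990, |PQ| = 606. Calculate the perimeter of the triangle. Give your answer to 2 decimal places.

perimeter ≈ 2314.92

By the law of cosines, |RP|² = |PQ|² + |QR|² − 2·|PQ|·|QR|·cos Q = 5.1685e+05, so |RP| ≈ 718.92.
Semiperimeter s = (606+990+718.92)/2 = 1157.5.
Perimeter = 606 + 990 + 718.92 = 2314.9.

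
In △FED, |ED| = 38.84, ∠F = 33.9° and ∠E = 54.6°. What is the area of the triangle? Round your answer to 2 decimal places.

The third angle is ∠D = 180° − ∠F − ∠E = 91.50°.
Law of sines: |DF| = |ED|·sin E/sin F ≈ 56.763.
Law of sines: |FE| = |ED|·sin D/sin F ≈ 69.614.
Area = ½·|ED|·|DF|·sin D ≈ 1102.

area ≈ 1101.97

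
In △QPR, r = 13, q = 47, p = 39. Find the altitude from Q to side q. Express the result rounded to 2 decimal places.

Semiperimeter s = (47 + 39 + 13)/2 = 49.5.
Heron's formula: area = √(49.5·2.5·10.5·36.5) ≈ 217.78.
The altitude from Q has length 2·area/q ≈ 9.2671.

9.27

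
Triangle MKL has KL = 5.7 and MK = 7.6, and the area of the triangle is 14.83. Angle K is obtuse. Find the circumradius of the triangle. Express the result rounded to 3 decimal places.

9.045

From area = ½·MK·KL·sin K, we get sin K = 2·area/(MK·KL) ≈ 0.68467.
Taking the obtuse solution, ∠K ≈ 136.79°.
Law of cosines then gives LM ≈ 12.385.
Circumradius = LM/(2 sin K) ≈ 9.0448.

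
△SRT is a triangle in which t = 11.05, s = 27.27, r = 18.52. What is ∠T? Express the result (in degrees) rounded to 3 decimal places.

∠T ≈ 17.270°

By the law of cosines, cos T = (s² + r² − t²) / (2·s·r) ≈ 0.95491, so ∠T ≈ 17.27°.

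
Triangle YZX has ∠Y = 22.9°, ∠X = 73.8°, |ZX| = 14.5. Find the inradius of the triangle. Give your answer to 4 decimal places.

r ≈ 5.9034

The third angle is ∠Z = 180° − ∠X − ∠Y = 83.30°.
Law of sines: |XY| = |ZX|·sin Z/sin Y ≈ 37.009.
Law of sines: |YZ| = |ZX|·sin X/sin Y ≈ 35.784.
Area = ½·|ZX|·|XY|·sin X ≈ 257.66.
Semiperimeter s = (14.5+37.009+35.784)/2 = 43.646.
Inradius = area/s = 257.66/43.646 ≈ 5.9034.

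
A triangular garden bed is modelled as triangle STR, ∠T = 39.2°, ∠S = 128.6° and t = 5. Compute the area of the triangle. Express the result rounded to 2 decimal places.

3.27

The third angle is ∠R = 180° − ∠S − ∠T = 12.20°.
Law of sines: s = t·sin S/sin T ≈ 6.1826.
Law of sines: r = t·sin R/sin T ≈ 1.6718.
Area = ½·t·s·sin R ≈ 3.2664.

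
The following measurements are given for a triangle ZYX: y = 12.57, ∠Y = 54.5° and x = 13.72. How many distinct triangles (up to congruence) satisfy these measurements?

x·sin Y = 13.72·sin(54.5°) ≈ 11.17.
Since x sin Y < y < x (11.17 < 12.57 < 13.72), two triangles exist.

2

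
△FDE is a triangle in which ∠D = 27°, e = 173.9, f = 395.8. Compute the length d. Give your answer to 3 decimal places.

By the law of cosines, d² = e² + f² − 2·e·f·cos D = 64244, so d ≈ 253.46.

253.463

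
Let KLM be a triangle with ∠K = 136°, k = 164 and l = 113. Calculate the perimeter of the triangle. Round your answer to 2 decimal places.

Law of sines: sin L = l·sin K/k ≈ 0.47864.
Since k ≥ l, only the acute value applies: ∠L ≈ 28.60°.
Then ∠M = 180° − ∠K − ∠L ≈ 15.40°.
Law of sines gives m = k·sin M/sin K ≈ 62.709.
Semiperimeter s = (164+113+62.709)/2 = 169.85.
Perimeter = 164 + 113 + 62.709 = 339.71.

339.71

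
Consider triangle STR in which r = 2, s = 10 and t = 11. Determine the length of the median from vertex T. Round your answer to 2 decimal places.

Median from T: ½√(2·r² + 2·s² − t²) ≈ 4.6637.

4.66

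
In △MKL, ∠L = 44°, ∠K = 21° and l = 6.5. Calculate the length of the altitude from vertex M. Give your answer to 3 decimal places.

The third angle is ∠M = 180° − ∠K − ∠L = 115.00°.
Law of sines: m = l·sin M/sin L ≈ 8.4804.
Law of sines: k = l·sin K/sin L ≈ 3.3533.
Area = ½·l·m·sin K ≈ 9.8771.
The altitude from M has length 2·area/m ≈ 2.3294.

h_M ≈ 2.329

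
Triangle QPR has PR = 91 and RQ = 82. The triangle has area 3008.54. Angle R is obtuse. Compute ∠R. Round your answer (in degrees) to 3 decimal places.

126.258

From area = ½·PR·RQ·sin R, we get sin R = 2·area/(PR·RQ) ≈ 0.80636.
Taking the obtuse solution, ∠R ≈ 126.26°.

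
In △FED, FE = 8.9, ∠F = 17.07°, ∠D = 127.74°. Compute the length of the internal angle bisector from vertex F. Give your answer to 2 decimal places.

The third angle is ∠E = 180° − ∠D − ∠F = 35.19°.
Law of sines: ED = FE·sin F/sin D ≈ 3.3036.
Law of sines: DF = FE·sin E/sin D ≈ 6.4858.
The bisector from F has length 2·DF·FE·cos(∠F/2)/(DF+FE) ≈ 7.4204.

t_F ≈ 7.42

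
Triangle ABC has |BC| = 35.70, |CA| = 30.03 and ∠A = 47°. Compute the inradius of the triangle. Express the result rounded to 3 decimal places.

Law of sines: sin B = |CA|·sin A/|BC| ≈ 0.61520.
Since |BC| ≥ |CA|, only the acute value applies: ∠B ≈ 37.97°.
Then ∠C = 180° − ∠A − ∠B ≈ 95.03°.
Law of sines gives |AB| = |BC|·sin C/sin A ≈ 48.625.
Area = ½·|BC|·|CA|·sin C ≈ 533.97.
Semiperimeter s = (35.7+30.03+48.625)/2 = 57.178.
Inradius = area/s = 533.97/57.178 ≈ 9.3388.

r ≈ 9.339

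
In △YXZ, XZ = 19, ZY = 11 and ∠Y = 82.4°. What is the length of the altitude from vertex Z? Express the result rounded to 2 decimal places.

Law of sines: sin X = ZY·sin Y/XZ ≈ 0.57386.
Since XZ ≥ ZY, only the acute value applies: ∠X ≈ 35.02°.
Then ∠Z = 180° − ∠Y − ∠X ≈ 62.58°.
Law of sines gives YX = XZ·sin Z/sin Y ≈ 17.015.
Area = ½·XZ·ZY·sin Z ≈ 92.76.
The altitude from Z has length 2·area/YX ≈ 10.903.

h_Z ≈ 10.90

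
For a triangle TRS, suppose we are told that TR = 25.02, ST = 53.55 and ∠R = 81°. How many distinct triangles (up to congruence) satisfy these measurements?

1

TR·sin R = 25.02·sin(81°) ≈ 24.71.
Since ST ≥ TR, exactly one triangle exists.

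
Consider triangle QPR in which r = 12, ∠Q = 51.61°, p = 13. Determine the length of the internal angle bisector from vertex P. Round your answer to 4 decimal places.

9.4278

By the law of cosines, q² = p² + r² − 2·p·r·cos Q = 119.24, so q ≈ 10.92.
Law of cosines again: cos P = (r² + q² − p²)/(2·r·q) ≈ 0.35961, so ∠P ≈ 68.92°.
The bisector from P has length 2·r·q·cos(∠P/2)/(r+q) ≈ 9.4278.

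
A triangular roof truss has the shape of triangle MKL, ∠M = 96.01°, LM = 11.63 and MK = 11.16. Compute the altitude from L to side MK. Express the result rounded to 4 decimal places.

By the law of cosines, KL² = LM² + MK² − 2·LM·MK·cos M = 286.98, so KL ≈ 16.941.
Area = ½·LM·MK·sin M ≈ 64.539.
The altitude from L has length 2·area/MK ≈ 11.566.

h_L ≈ 11.5661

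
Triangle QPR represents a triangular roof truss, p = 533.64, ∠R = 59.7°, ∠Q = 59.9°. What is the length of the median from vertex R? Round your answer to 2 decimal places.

m_R ≈ 461.69

The third angle is ∠P = 180° − ∠R − ∠Q = 60.40°.
Law of sines: q = p·sin Q/sin P ≈ 530.97.
Law of sines: r = p·sin R/sin P ≈ 529.9.
Median from R: ½√(2·q² + 2·p² − r²) ≈ 461.69.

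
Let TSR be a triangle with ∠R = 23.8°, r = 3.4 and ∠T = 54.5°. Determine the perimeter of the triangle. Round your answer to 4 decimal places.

perimeter ≈ 18.5095

The third angle is ∠S = 180° − ∠R − ∠T = 101.70°.
Law of sines: t = r·sin T/sin R ≈ 6.8592.
Law of sines: s = r·sin S/sin R ≈ 8.2503.
Semiperimeter p = (6.8592+8.2503+3.4)/2 = 9.2547.
Perimeter = 6.8592 + 8.2503 + 3.4 = 18.509.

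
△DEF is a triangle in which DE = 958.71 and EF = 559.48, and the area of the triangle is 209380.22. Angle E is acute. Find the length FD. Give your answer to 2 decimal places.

749.53

From area = ½·DE·EF·sin E, we get sin E = 2·area/(DE·EF) ≈ 0.78072.
Taking the acute solution, ∠E ≈ 51.33°.
Law of cosines then gives FD ≈ 749.53.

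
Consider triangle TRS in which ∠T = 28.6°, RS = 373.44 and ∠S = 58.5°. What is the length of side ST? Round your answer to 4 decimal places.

The third angle is ∠R = 180° − ∠S − ∠T = 92.90°.
Law of sines: ST = RS·sin R/sin T ≈ 779.13.

779.1270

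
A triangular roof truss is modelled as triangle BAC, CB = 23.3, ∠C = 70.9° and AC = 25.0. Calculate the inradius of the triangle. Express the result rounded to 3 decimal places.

r ≈ 7.210

By the law of cosines, BA² = AC² + CB² − 2·AC·CB·cos C = 786.68, so BA ≈ 28.048.
Area = ½·AC·CB·sin C ≈ 275.22.
Semiperimeter s = (25+23.3+28.048)/2 = 38.174.
Inradius = area/s = 275.22/38.174 ≈ 7.2095.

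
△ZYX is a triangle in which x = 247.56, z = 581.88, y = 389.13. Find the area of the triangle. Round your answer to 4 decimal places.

Semiperimeter s = (581.88 + 389.13 + 247.56)/2 = 609.28.
Heron's formula: area = √(609.28·27.405·220.15·361.72) ≈ 36465.

36465.2072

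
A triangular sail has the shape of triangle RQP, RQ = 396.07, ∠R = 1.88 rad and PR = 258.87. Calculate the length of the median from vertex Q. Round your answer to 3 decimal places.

By the law of cosines, QP² = PR² + RQ² − 2·PR·RQ·cos R = 2.8629e+05, so QP ≈ 535.06.
Median from Q: ½√(2·RQ² + 2·QP² − PR²) ≈ 452.58.

m_Q ≈ 452.576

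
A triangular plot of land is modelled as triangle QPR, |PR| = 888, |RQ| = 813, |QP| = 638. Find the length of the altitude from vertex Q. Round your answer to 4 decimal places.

Semiperimeter s = (888 + 813 + 638)/2 = 1169.5.
Heron's formula: area = √(1169.5·281.5·356.5·531.5) ≈ 2.4976e+05.
The altitude from Q has length 2·area/|PR| ≈ 562.52.

562.5197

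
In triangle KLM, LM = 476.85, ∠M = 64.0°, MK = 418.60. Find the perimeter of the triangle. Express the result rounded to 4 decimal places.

By the law of cosines, KL² = LM² + MK² − 2·LM·MK·cos M = 2.2761e+05, so KL ≈ 477.08.
Semiperimeter s = (476.85+418.6+477.08)/2 = 686.27.
Perimeter = 476.85 + 418.6 + 477.08 = 1372.5.

perimeter ≈ 1372.5306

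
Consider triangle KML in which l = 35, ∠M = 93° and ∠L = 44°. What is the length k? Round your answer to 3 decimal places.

The third angle is ∠K = 180° − ∠M − ∠L = 43.00°.
Law of sines: k = l·sin K/sin L ≈ 34.362.

34.362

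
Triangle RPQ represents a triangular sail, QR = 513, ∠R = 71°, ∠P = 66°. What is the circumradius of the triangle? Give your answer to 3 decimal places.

The third angle is ∠Q = 180° − ∠R − ∠P = 43.00°.
Law of sines: PQ = QR·sin R/sin P ≈ 530.95.
Law of sines: RP = QR·sin Q/sin P ≈ 382.98.
Circumradius = QR/(2 sin P) ≈ 280.77.

280.774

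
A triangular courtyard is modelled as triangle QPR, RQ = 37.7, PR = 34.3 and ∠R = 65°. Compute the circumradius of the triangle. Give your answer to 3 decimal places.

21.401

By the law of cosines, QP² = PR² + RQ² − 2·PR·RQ·cos R = 1504.8, so QP ≈ 38.792.
Area = ½·PR·RQ·sin R ≈ 585.98.
Circumradius = QP/(2 sin R) ≈ 21.401.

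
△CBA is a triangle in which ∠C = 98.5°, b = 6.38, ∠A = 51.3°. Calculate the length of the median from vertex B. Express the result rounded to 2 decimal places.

The third angle is ∠B = 180° − ∠A − ∠C = 30.20°.
Law of sines: c = b·sin C/sin B ≈ 12.544.
Law of sines: a = b·sin A/sin B ≈ 9.8985.
Median from B: ½√(2·a² + 2·c² − b²) ≈ 10.839.

10.84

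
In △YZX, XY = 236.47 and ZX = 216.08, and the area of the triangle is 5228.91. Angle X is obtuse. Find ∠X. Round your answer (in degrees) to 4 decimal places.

∠X ≈ 168.1899°

From area = ½·ZX·XY·sin X, we get sin X = 2·area/(ZX·XY) ≈ 0.20467.
Taking the obtuse solution, ∠X ≈ 168.19°.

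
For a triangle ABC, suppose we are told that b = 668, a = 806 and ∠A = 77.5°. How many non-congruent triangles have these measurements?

b·sin A = 668·sin(77.5°) ≈ 652.2.
Since a ≥ b, exactly one triangle exists.

1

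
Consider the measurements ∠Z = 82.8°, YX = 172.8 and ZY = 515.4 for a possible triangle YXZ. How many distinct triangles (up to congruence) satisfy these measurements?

0

ZY·sin Z = 515.4·sin(82.8°) ≈ 511.3.
Since YX = 172.8 < 511.3 = ZY sin Z, no triangle exists.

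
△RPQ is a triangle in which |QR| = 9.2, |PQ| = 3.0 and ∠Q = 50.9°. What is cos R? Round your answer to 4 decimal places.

0.9528

By the law of cosines, |RP|² = |PQ|² + |QR|² − 2·|PQ|·|QR|·cos Q = 58.827, so |RP| ≈ 7.6699.
Law of cosines again: cos R = (|QR|² + |RP|² − |PQ|²)/(2·|QR|·|RP|) ≈ 0.95282, so ∠R ≈ 17.67°.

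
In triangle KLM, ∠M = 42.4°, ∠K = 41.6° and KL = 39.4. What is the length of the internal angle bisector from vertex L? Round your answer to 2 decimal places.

26.16

The third angle is ∠L = 180° − ∠M − ∠K = 96.00°.
Law of sines: LM = KL·sin K/sin M ≈ 38.794.
Law of sines: MK = KL·sin L/sin M ≈ 58.111.
The bisector from L has length 2·KL·LM·cos(∠L/2)/(KL+LM) ≈ 26.159.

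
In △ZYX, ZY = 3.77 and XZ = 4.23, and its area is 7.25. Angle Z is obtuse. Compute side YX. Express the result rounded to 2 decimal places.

From area = ½·XZ·ZY·sin Z, we get sin Z = 2·area/(XZ·ZY) ≈ 0.90926.
Taking the obtuse solution, ∠Z ≈ 114.60°.
Law of cosines then gives YX ≈ 6.7366.

6.74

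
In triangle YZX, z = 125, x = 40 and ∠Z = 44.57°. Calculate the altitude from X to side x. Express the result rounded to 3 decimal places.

105.480

Law of sines: sin X = x·sin Z/z ≈ 0.22457.
Since z ≥ x, only the acute value applies: ∠X ≈ 12.98°.
Then ∠Y = 180° − ∠Z − ∠X ≈ 122.45°.
Law of sines gives y = z·sin Y/sin Z ≈ 150.3.
Area = ½·z·x·sin Y ≈ 2109.6.
The altitude from X has length 2·area/x ≈ 105.48.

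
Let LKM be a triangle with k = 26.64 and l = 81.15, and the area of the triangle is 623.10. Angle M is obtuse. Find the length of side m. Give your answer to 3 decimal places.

From area = ½·l·k·sin M, we get sin M = 2·area/(l·k) ≈ 0.57645.
Taking the obtuse solution, ∠M ≈ 2.527 rad.
Law of cosines then gives m ≈ 104.06.

104.058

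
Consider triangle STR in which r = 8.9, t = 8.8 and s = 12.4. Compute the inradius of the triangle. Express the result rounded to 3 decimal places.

2.602

Semiperimeter p = (12.4 + 8.8 + 8.9)/2 = 15.05.
Heron's formula: area = √(15.05·2.65·6.25·6.15) ≈ 39.153.
Inradius = area/p = 39.153/15.05 ≈ 2.6016.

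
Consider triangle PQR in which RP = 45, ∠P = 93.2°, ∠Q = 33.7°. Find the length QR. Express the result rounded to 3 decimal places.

The third angle is ∠R = 180° − ∠P − ∠Q = 53.10°.
Law of sines: QR = RP·sin P/sin Q ≈ 80.977.

80.977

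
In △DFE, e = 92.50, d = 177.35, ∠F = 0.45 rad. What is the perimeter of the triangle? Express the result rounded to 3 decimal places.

372.153

By the law of cosines, f² = e² + d² − 2·e·d·cos F = 10466, so f ≈ 102.3.
Semiperimeter s = (177.35+102.3+92.5)/2 = 186.08.
Perimeter = 177.35 + 102.3 + 92.5 = 372.15.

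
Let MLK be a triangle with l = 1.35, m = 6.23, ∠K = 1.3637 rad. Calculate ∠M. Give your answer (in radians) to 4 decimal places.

By the law of cosines, k² = m² + l² − 2·m·l·cos K = 37.177, so k ≈ 6.0973.
Law of cosines again: cos M = (l² + k² − m²)/(2·l·k) ≈ 0.01132, so ∠M ≈ 1.5595 rad.

∠M ≈ 1.5595 rad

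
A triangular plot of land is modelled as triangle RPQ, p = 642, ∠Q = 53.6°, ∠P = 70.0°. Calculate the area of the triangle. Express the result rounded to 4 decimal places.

The third angle is ∠R = 180° − ∠P − ∠Q = 56.40°.
Law of sines: r = p·sin R/sin P ≈ 569.05.
Law of sines: q = p·sin Q/sin P ≈ 549.91.
Area = ½·p·r·sin Q ≈ 1.4703e+05.

area ≈ 147026.8870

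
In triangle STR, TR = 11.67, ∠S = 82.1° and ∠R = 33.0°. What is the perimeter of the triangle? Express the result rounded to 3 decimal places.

The third angle is ∠T = 180° − ∠R − ∠S = 64.90°.
Law of sines: RS = TR·sin T/sin S ≈ 10.669.
Law of sines: ST = TR·sin R/sin S ≈ 6.4168.
Semiperimeter s = (11.67+10.669+6.4168)/2 = 14.378.
Perimeter = 11.67 + 10.669 + 6.4168 = 28.756.

perimeter ≈ 28.756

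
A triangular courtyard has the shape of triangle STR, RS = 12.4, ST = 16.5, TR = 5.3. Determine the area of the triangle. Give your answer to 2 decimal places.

23.85

Semiperimeter s = (5.3 + 12.4 + 16.5)/2 = 17.1.
Heron's formula: area = √(17.1·11.8·4.7·0.6) ≈ 23.854.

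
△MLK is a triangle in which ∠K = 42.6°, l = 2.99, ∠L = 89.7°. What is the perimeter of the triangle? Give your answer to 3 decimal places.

7.225

The third angle is ∠M = 180° − ∠L − ∠K = 47.70°.
Law of sines: m = l·sin M/sin L ≈ 2.2115.
Law of sines: k = l·sin K/sin L ≈ 2.0239.
Semiperimeter s = (2.2115+2.99+2.0239)/2 = 3.6127.
Perimeter = 2.2115 + 2.99 + 2.0239 = 7.2254.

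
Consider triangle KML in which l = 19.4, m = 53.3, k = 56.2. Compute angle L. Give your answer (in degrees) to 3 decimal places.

By the law of cosines, cos L = (k² + m² − l²) / (2·k·m) ≈ 0.93858, so ∠L ≈ 20.19°.

∠L ≈ 20.185°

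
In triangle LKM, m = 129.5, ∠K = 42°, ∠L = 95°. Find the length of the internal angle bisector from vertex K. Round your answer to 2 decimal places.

The third angle is ∠M = 180° − ∠L − ∠K = 43.00°.
Law of sines: l = m·sin L/sin M ≈ 189.16.
Law of sines: k = m·sin K/sin M ≈ 127.06.
The bisector from K has length 2·m·l·cos(∠K/2)/(m+l) ≈ 143.53.

143.53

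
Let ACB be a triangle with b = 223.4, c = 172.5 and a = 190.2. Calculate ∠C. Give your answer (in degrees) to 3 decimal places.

∠C ≈ 48.485°

By the law of cosines, cos C = (b² + a² − c²) / (2·b·a) ≈ 0.66282, so ∠C ≈ 48.48°.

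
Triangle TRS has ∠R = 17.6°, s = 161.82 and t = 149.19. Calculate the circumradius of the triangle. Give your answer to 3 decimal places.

By the law of cosines, r² = s² + t² − 2·s·t·cos R = 2419.7, so r ≈ 49.19.
Area = ½·s·t·sin R ≈ 3649.9.
Circumradius = r/(2 sin R) ≈ 81.341.

81.341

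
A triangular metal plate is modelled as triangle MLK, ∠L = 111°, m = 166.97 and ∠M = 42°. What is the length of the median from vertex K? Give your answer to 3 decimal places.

The third angle is ∠K = 180° − ∠M − ∠L = 27.00°.
Law of sines: l = m·sin L/sin M ≈ 232.96.
Law of sines: k = m·sin K/sin M ≈ 113.29.
Median from K: ½√(2·m² + 2·l² − k²) ≈ 194.59.

194.592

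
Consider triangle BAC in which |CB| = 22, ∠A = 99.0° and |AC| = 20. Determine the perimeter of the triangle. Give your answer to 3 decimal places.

48.556

Law of sines: sin B = |AC|·sin A/|CB| ≈ 0.89790.
Since |CB| ≥ |AC|, only the acute value applies: ∠B ≈ 63.88°.
Then ∠C = 180° − ∠A − ∠B ≈ 17.12°.
Law of sines gives |BA| = |CB|·sin C/sin A ≈ 6.5558.
Semiperimeter s = (20+22+6.5558)/2 = 24.278.
Perimeter = 20 + 22 + 6.5558 = 48.556.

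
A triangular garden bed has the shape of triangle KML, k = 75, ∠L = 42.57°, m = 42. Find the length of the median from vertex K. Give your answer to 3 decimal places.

m_K ≈ 29.162

By the law of cosines, l² = k² + m² − 2·k·m·cos L = 2749.4, so l ≈ 52.434.
Median from K: ½√(2·m² + 2·l² − k²) ≈ 29.162.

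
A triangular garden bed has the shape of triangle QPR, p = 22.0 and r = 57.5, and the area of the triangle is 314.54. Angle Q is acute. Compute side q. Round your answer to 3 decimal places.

From area = ½·p·r·sin Q, we get sin Q = 2·area/(p·r) ≈ 0.49730.
Taking the acute solution, ∠Q ≈ 29.82°.
Law of cosines then gives q ≈ 39.941.

39.941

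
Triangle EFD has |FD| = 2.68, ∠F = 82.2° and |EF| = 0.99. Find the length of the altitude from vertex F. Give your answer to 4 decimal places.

By the law of cosines, |DE|² = |EF|² + |FD|² − 2·|EF|·|FD|·cos F = 7.4423, so |DE| ≈ 2.7281.
Area = ½·|EF|·|FD|·sin F ≈ 1.3143.
The altitude from F has length 2·area/|DE| ≈ 0.96356.

h_F ≈ 0.9636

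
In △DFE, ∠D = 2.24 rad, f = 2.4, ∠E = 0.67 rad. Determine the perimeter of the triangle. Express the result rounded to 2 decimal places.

The third angle is ∠F = π − ∠E − ∠D = 0.232 rad.
Law of sines: d = f·sin D/sin F ≈ 8.201.
Law of sines: e = f·sin E/sin F ≈ 6.4932.
Semiperimeter s = (8.201+2.4+6.4932)/2 = 8.5471.
Perimeter = 8.201 + 2.4 + 6.4932 = 17.094.

perimeter ≈ 17.09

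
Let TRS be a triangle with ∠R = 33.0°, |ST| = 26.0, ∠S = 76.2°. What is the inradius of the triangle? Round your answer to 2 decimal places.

The third angle is ∠T = 180° − ∠R − ∠S = 70.80°.
Law of sines: |RS| = |ST|·sin T/sin R ≈ 45.083.
Law of sines: |TR| = |ST|·sin S/sin R ≈ 46.36.
Area = ½·|ST|·|RS|·sin S ≈ 569.16.
Semiperimeter s = (45.083+26+46.36)/2 = 58.721.
Inradius = area/s = 569.16/58.721 ≈ 9.6925.

9.69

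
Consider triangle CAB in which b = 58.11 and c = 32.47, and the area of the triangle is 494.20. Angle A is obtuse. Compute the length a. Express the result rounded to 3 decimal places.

From area = ½·b·c·sin A, we get sin A = 2·area/(b·c) ≈ 0.52384.
Taking the obtuse solution, ∠A ≈ 2.590 rad.
Law of cosines then gives a ≈ 87.439.

87.439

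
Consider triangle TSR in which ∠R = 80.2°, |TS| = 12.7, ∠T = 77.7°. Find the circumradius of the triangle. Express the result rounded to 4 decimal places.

6.4440

The third angle is ∠S = 180° − ∠R − ∠T = 22.10°.
Law of sines: |SR| = |TS|·sin T/sin R ≈ 12.592.
Law of sines: |RT| = |TS|·sin S/sin R ≈ 4.8488.
Circumradius = |TS|/(2 sin R) ≈ 6.444.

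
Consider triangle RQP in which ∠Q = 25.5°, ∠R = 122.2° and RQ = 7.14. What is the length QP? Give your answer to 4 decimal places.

The third angle is ∠P = 180° − ∠R − ∠Q = 32.30°.
Law of sines: QP = RQ·sin R/sin P ≈ 11.307.

11.3068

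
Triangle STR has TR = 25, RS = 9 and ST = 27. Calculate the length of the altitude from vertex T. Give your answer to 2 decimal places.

Semiperimeter s = (25 + 9 + 27)/2 = 30.5.
Heron's formula: area = √(30.5·5.5·21.5·3.5) ≈ 112.35.
The altitude from T has length 2·area/RS ≈ 24.967.

24.97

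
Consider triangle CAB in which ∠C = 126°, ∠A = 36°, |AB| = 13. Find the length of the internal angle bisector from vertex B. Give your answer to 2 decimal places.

The third angle is ∠B = 180° − ∠C − ∠A = 18.00°.
Law of sines: |BC| = |AB|·sin A/sin C ≈ 9.4451.
Law of sines: |CA| = |AB|·sin B/sin C ≈ 4.9656.
The bisector from B has length 2·|AB|·|BC|·cos(∠B/2)/(|AB|+|BC|) ≈ 10.806.

t_B ≈ 10.81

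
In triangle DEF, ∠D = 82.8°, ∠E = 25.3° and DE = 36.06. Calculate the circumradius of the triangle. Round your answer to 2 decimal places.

R ≈ 18.97

The third angle is ∠F = 180° − ∠D − ∠E = 71.90°.
Law of sines: EF = DE·sin D/sin F ≈ 37.638.
Law of sines: FD = DE·sin E/sin F ≈ 16.213.
Circumradius = DE/(2 sin F) ≈ 18.969.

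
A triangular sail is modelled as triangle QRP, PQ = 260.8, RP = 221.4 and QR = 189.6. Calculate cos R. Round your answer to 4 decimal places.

0.2019

By the law of cosines, cos R = (QR² + RP² − PQ²) / (2·QR·RP) ≈ 0.20189, so ∠R ≈ 1.368 rad.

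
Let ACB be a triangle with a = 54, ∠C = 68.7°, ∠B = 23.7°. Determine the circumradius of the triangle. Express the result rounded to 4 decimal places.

R ≈ 27.0237

The third angle is ∠A = 180° − ∠C − ∠B = 87.60°.
Law of sines: c = a·sin C/sin A ≈ 50.355.
Law of sines: b = a·sin B/sin A ≈ 21.724.
Circumradius = a/(2 sin A) ≈ 27.024.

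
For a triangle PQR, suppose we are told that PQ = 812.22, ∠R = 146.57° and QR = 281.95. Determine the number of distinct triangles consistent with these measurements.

1

QR·sin R = 281.95·sin(146.57°) ≈ 155.3.
Since ∠R is not acute, a triangle exists only if PQ > QR; here PQ > QR, so there is exactly one triangle.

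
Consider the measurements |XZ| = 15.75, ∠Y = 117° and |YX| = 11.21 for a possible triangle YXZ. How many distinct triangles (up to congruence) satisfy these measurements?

|YX|·sin Y = 11.21·sin(117°) ≈ 9.988.
Since ∠Y is not acute, a triangle exists only if |XZ| > |YX|; here |XZ| > |YX|, so there is exactly one triangle.

1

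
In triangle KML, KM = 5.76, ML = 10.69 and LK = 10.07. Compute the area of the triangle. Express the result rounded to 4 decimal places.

area ≈ 28.5538

Semiperimeter s = (10.69 + 10.07 + 5.76)/2 = 13.26.
Heron's formula: area = √(13.26·2.57·3.19·7.5) ≈ 28.554.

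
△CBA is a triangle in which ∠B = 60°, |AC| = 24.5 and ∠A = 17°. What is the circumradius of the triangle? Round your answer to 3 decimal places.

The third angle is ∠C = 180° − ∠B − ∠A = 103.00°.
Law of sines: |BA| = |AC|·sin C/sin B ≈ 27.565.
Law of sines: |CB| = |AC|·sin A/sin B ≈ 8.2712.
Circumradius = |AC|/(2 sin B) ≈ 14.145.

R ≈ 14.145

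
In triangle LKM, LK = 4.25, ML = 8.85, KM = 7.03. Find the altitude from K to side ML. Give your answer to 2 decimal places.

3.32

Semiperimeter s = (7.03 + 8.85 + 4.25)/2 = 10.065.
Heron's formula: area = √(10.065·3.035·1.215·5.815) ≈ 14.691.
The altitude from K has length 2·area/ML ≈ 3.32.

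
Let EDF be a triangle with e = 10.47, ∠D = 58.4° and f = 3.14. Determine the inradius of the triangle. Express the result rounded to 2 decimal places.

r ≈ 1.23

By the law of cosines, d² = f² + e² − 2·f·e·cos D = 85.028, so d ≈ 9.221.
Area = ½·f·e·sin D ≈ 14.001.
Semiperimeter s = (10.47+9.221+3.14)/2 = 11.416.
Inradius = area/s = 14.001/11.416 ≈ 1.2265.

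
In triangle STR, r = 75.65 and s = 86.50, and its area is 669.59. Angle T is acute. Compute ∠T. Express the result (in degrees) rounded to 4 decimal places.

∠T ≈ 11.8091°

From area = ½·r·s·sin T, we get sin T = 2·area/(r·s) ≈ 0.20465.
Taking the acute solution, ∠T ≈ 11.81°.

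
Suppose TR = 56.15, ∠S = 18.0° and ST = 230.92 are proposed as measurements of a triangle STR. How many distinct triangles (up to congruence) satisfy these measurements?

0

ST·sin S = 230.92·sin(18.0°) ≈ 71.36.
Since TR = 56.15 < 71.36 = ST sin S, no triangle exists.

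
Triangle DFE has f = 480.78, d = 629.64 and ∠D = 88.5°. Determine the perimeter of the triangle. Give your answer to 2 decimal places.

Law of sines: sin F = f·sin D/d ≈ 0.76332.
Since d ≥ f, only the acute value applies: ∠F ≈ 49.76°.
Then ∠E = 180° − ∠D − ∠F ≈ 41.74°.
Law of sines gives e = d·sin E/sin D ≈ 419.35.
Semiperimeter s = (629.64+480.78+419.35)/2 = 764.88.
Perimeter = 629.64 + 480.78 + 419.35 = 1529.8.

1529.77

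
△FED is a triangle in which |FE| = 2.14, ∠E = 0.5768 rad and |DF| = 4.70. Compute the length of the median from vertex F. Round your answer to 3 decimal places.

Law of sines: sin D = |FE|·sin E/|DF| ≈ 0.24831.
Since |DF| ≥ |FE|, only the acute value applies: ∠D ≈ 0.2509 rad.
Then ∠F = π − ∠E − ∠D ≈ 2.3139 rad.
Law of sines gives |ED| = |DF|·sin F/sin E ≈ 6.3466.
Median from F: ½√(2·|DF|² + 2·|FE|² − |ED|²) ≈ 1.8069.

1.807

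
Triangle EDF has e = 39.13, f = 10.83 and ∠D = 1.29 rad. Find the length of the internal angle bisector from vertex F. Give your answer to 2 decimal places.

t_F ≈ 37.97

By the law of cosines, d² = f² + e² − 2·f·e·cos D = 1413.6, so d ≈ 37.597.
Law of cosines again: cos F = (e² + d² − f²)/(2·e·d) ≈ 0.96094, so ∠F ≈ 0.280 rad.
The bisector from F has length 2·e·d·cos(∠F/2)/(e+d) ≈ 37.972.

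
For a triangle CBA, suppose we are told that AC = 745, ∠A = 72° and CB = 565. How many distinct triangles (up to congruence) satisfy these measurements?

AC·sin A = 745·sin(72°) ≈ 708.5.
Since CB = 565 < 708.5 = AC sin A, no triangle exists.

0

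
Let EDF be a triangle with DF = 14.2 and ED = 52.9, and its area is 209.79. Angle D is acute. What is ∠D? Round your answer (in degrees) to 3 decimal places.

From area = ½·ED·DF·sin D, we get sin D = 2·area/(ED·DF) ≈ 0.55856.
Taking the acute solution, ∠D ≈ 33.96°.

33.956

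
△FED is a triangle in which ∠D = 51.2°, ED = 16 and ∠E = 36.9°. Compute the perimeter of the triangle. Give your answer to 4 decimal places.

The third angle is ∠F = 180° − ∠E − ∠D = 91.90°.
Law of sines: DF = ED·sin E/sin F ≈ 9.612.
Law of sines: FE = ED·sin D/sin F ≈ 12.476.
Semiperimeter s = (16+9.612+12.476)/2 = 19.044.
Perimeter = 16 + 9.612 + 12.476 = 38.088.

38.0883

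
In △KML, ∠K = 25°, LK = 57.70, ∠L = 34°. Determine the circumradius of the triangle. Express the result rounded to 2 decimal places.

33.66

The third angle is ∠M = 180° − ∠L − ∠K = 121.00°.
Law of sines: ML = LK·sin K/sin M ≈ 28.448.
Law of sines: KM = LK·sin L/sin M ≈ 37.642.
Circumradius = LK/(2 sin M) ≈ 33.657.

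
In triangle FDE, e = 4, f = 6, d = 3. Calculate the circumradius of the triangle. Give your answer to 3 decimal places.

By the law of cosines, cos F = (d² + e² − f²) / (2·d·e) ≈ -0.45833, so ∠F ≈ 117.28°.
Circumradius = f/(2 sin F) ≈ 3.3754.

3.375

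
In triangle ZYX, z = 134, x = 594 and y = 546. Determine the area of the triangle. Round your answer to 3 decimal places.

Semiperimeter s = (134 + 546 + 594)/2 = 637.
Heron's formula: area = √(637·503·91·43) ≈ 35409.

35408.590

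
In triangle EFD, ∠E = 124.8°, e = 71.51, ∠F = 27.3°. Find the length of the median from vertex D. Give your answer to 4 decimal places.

The third angle is ∠D = 180° − ∠E − ∠F = 27.90°.
Law of sines: f = e·sin F/sin E ≈ 39.942.
Law of sines: d = e·sin D/sin E ≈ 40.75.
Median from D: ½√(2·e² + 2·f² − d²) ≈ 54.216.

m_D ≈ 54.2160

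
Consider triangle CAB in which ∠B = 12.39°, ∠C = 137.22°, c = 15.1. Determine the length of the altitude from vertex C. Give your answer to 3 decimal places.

h_C ≈ 2.413

The third angle is ∠A = 180° − ∠B − ∠C = 30.39°.
Law of sines: a = c·sin A/sin C ≈ 11.247.
Law of sines: b = c·sin B/sin C ≈ 4.7703.
Area = ½·c·a·sin B ≈ 18.22.
The altitude from C has length 2·area/c ≈ 2.4132.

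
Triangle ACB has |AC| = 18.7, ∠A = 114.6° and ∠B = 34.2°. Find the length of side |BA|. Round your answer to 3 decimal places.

The third angle is ∠C = 180° − ∠B − ∠A = 31.20°.
Law of sines: |BA| = |AC|·sin C/sin B ≈ 17.234.

17.234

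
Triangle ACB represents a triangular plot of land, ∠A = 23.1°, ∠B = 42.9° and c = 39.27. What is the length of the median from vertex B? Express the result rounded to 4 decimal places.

The third angle is ∠C = 180° − ∠B − ∠A = 114.00°.
Law of sines: a = c·sin A/sin C ≈ 16.865.
Law of sines: b = c·sin B/sin C ≈ 29.262.
Median from B: ½√(2·a² + 2·c² − b²) ≈ 26.443.

m_B ≈ 26.4428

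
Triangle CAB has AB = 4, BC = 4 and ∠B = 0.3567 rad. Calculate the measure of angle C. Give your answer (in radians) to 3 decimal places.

By the law of cosines, CA² = AB² + BC² − 2·AB·BC·cos B = 2.0143, so CA ≈ 1.4192.
Law of cosines again: cos C = (BC² + CA² − AB²)/(2·BC·CA) ≈ 0.17741, so ∠C ≈ 1.3924 rad.

∠C ≈ 1.392 rad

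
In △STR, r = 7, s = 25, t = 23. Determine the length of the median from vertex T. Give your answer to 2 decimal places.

14.31

Median from T: ½√(2·r² + 2·s² − t²) ≈ 14.309.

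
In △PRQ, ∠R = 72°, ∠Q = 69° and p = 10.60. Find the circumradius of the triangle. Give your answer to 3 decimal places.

8.422

The third angle is ∠P = 180° − ∠R − ∠Q = 39.00°.
Law of sines: r = p·sin R/sin P ≈ 16.019.
Law of sines: q = p·sin Q/sin P ≈ 15.725.
Circumradius = p/(2 sin P) ≈ 8.4218.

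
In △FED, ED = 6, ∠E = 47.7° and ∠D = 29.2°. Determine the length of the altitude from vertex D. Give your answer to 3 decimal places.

The third angle is ∠F = 180° − ∠E − ∠D = 103.10°.
Law of sines: DF = ED·sin E/sin F ≈ 4.5564.
Law of sines: FE = ED·sin D/sin F ≈ 3.0054.
Area = ½·ED·DF·sin D ≈ 6.6686.
The altitude from D has length 2·area/FE ≈ 4.4378.

4.438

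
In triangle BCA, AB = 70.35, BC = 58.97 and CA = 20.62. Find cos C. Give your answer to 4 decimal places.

By the law of cosines, cos C = (BC² + CA² − AB²) / (2·BC·CA) ≈ -0.43031, so ∠C ≈ 115.49°.

cos C ≈ -0.4303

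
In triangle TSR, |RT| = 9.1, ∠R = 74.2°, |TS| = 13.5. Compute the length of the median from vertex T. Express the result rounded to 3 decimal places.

m_T ≈ 9.585

Law of sines: sin S = |RT|·sin R/|TS| ≈ 0.64861.
Since |TS| ≥ |RT|, only the acute value applies: ∠S ≈ 40.44°.
Then ∠T = 180° − ∠R − ∠S ≈ 65.36°.
Law of sines gives |SR| = |TS|·sin T/sin R ≈ 12.753.
Median from T: ½√(2·|RT|² + 2·|TS|² − |SR|²) ≈ 9.5849.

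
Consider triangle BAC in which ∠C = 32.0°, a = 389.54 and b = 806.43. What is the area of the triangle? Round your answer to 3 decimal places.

83233.556

Area = ½·b·a·sin C ≈ 83234.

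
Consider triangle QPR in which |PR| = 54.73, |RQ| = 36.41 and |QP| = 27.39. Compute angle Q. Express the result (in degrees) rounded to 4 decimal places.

By the law of cosines, cos Q = (|RQ|² + |QP|² − |PR|²) / (2·|RQ|·|QP|) ≈ -0.46099, so ∠Q ≈ 117.45°.

∠Q ≈ 117.4513°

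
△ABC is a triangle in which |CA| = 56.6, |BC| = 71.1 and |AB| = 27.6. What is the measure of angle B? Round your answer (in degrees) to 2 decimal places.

∠B ≈ 48.25°

By the law of cosines, cos B = (|AB|² + |BC|² − |CA|²) / (2·|AB|·|BC|) ≈ 0.66588, so ∠B ≈ 48.25°.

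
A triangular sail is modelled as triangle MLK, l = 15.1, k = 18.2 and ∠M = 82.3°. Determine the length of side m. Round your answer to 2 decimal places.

22.04

By the law of cosines, m² = l² + k² − 2·l·k·cos M = 485.61, so m ≈ 22.036.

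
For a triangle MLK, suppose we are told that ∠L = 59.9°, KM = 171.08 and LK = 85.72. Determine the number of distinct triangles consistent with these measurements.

LK·sin L = 85.72·sin(59.9°) ≈ 74.16.
Since KM ≥ LK, exactly one triangle exists.

1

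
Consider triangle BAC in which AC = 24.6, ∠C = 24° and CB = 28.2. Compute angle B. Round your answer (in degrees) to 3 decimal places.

60.215

By the law of cosines, BA² = AC² + CB² − 2·AC·CB·cos C = 132.91, so BA ≈ 11.529.
Law of cosines again: cos B = (CB² + BA² − AC²)/(2·CB·BA) ≈ 0.49674, so ∠B ≈ 60.22°.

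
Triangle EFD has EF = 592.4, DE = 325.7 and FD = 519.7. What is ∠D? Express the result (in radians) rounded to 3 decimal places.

By the law of cosines, cos D = (FD² + DE² − EF²) / (2·FD·DE) ≈ 0.07453, so ∠D ≈ 1.496 rad.

∠D ≈ 1.496 rad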